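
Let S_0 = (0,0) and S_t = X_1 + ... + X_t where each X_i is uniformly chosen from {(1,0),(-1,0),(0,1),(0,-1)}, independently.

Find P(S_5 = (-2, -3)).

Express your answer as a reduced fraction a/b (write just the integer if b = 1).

Let h be the number of horizontal steps (so 5-h are vertical). To end at (-2,-3) need (h-2)/2 right-steps and ((5-h)-3)/2 up-steps.
Sum over h with 2 ≤ h ≤ 2, h ≡ 0 (mod 2), 5-h ≡ 1 (mod 2):
h=2: C(5,2)·C(2,0)·C(3,0) = 10·1·1 = 10
Total favorable: 10
Total paths: 4^5 = 1024
P = 10/1024 = 5/512

Answer: 5/512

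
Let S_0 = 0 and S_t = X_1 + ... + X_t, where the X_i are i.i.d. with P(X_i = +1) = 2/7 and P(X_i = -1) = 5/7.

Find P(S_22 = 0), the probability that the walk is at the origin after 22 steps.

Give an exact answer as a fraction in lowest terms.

To be at 0 after 22 steps: need exactly 11 steps of +1 and 11 of -1.
Number of such sequences: C(22,11) = 705432
Each has probability (2/7)^11 · (5/7)^11 = 100000000000/3909821048582988049
P = 705432 · 100000000000/3909821048582988049 = 10077600000000000/558545864083284007

Answer: 10077600000000000/558545864083284007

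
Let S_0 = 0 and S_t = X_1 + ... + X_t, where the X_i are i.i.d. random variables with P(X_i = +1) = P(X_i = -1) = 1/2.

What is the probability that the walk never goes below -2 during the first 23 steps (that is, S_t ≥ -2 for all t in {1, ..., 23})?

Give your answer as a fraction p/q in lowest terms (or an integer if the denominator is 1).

Answer: 1924111/4194304

Derivation:
Let f(t,s) = #length-t paths at position s with S_1..S_t all ≥ -2.
f(t,s) = f(t-1,s-1) + f(t-1,s+1) for s ≥ -2; f(t,s) = 0 for s < -2.
t=0: f(0,0)=1
t=1: f(1,-1)=1 f(1,1)=1
t=2: f(2,-2)=1 f(2,0)=2 f(2,2)=1
t=3: f(3,-1)=3 f(3,1)=3 f(3,3)=1
t=4: f(4,-2)=3 f(4,0)=6 f(4,2)=4 f(4,4)=1
t=5: f(5,-1)=9 f(5,1)=10 f(5,3)=5 f(5,5)=1
t=6: f(6,-2)=9 f(6,0)=19 f(6,2)=15 f(6,4)=6 f(6,6)=1
t=7: f(7,-1)=28 f(7,1)=34 f(7,3)=21 f(7,5)=7 f(7,7)=1
t=8: f(8,-2)=28 f(8,0)=62 f(8,2)=55 f(8,4)=28 f(8,6)=8 f(8,8)=1
t=9: f(9,-1)=90 f(9,1)=117 f(9,3)=83 f(9,5)=36 f(9,7)=9 f(9,9)=1
t=10: f(10,-2)=90 f(10,0)=207 f(10,2)=200 f(10,4)=119 f(10,6)=45 f(10,8)=10 f(10,10)=1
t=11: f(11,-1)=297 f(11,1)=407 f(11,3)=319 f(11,5)=164 f(11,7)=55 f(11,9)=11 f(11,11)=1
t=12: f(12,-2)=297 f(12,0)=704 f(12,2)=726 f(12,4)=483 f(12,6)=219 f(12,8)=66 f(12,10)=12 f(12,12)=1
t=13: f(13,-1)=1001 f(13,1)=1430 f(13,3)=1209 f(13,5)=702 f(13,7)=285 f(13,9)=78 f(13,11)=13 f(13,13)=1
t=14: f(14,-2)=1001 f(14,0)=2431 f(14,2)=2639 f(14,4)=1911 f(14,6)=987 f(14,8)=363 f(14,10)=91 f(14,12)=14 f(14,14)=1
t=15: f(15,-1)=3432 f(15,1)=5070 f(15,3)=4550 f(15,5)=2898 f(15,7)=1350 f(15,9)=454 f(15,11)=105 f(15,13)=15 f(15,15)=1
t=16: f(16,-2)=3432 f(16,0)=8502 f(16,2)=9620 f(16,4)=7448 f(16,6)=4248 f(16,8)=1804 f(16,10)=559 f(16,12)=120 f(16,14)=16 f(16,16)=1
t=17: f(17,-1)=11934 f(17,1)=18122 f(17,3)=17068 f(17,5)=11696 f(17,7)=6052 f(17,9)=2363 f(17,11)=679 f(17,13)=136 f(17,15)=17 f(17,17)=1
t=18: f(18,-2)=11934 f(18,0)=30056 f(18,2)=35190 f(18,4)=28764 f(18,6)=17748 f(18,8)=8415 f(18,10)=3042 f(18,12)=815 f(18,14)=153 f(18,16)=18 f(18,18)=1
t=19: f(19,-1)=41990 f(19,1)=65246 f(19,3)=63954 f(19,5)=46512 f(19,7)=26163 f(19,9)=11457 f(19,11)=3857 f(19,13)=968 f(19,15)=171 f(19,17)=19 f(19,19)=1
t=20: f(20,-2)=41990 f(20,0)=107236 f(20,2)=129200 f(20,4)=110466 f(20,6)=72675 f(20,8)=37620 f(20,10)=15314 f(20,12)=4825 f(20,14)=1139 f(20,16)=190 f(20,18)=20 f(20,20)=1
t=21: f(21,-1)=149226 f(21,1)=236436 f(21,3)=239666 f(21,5)=183141 f(21,7)=110295 f(21,9)=52934 f(21,11)=20139 f(21,13)=5964 f(21,15)=1329 f(21,17)=210 f(21,19)=21 f(21,21)=1
t=22: f(22,-2)=149226 f(22,0)=385662 f(22,2)=476102 f(22,4)=422807 f(22,6)=293436 f(22,8)=163229 f(22,10)=73073 f(22,12)=26103 f(22,14)=7293 f(22,16)=1539 f(22,18)=231 f(22,20)=22 f(22,22)=1
t=23: f(23,-1)=534888 f(23,1)=861764 f(23,3)=898909 f(23,5)=716243 f(23,7)=456665 f(23,9)=236302 f(23,11)=99176 f(23,13)=33396 f(23,15)=8832 f(23,17)=1770 f(23,19)=253 f(23,21)=23 f(23,23)=1
Σ_s f(23,s) = 3848222
P = 3848222/8388608 = 1924111/4194304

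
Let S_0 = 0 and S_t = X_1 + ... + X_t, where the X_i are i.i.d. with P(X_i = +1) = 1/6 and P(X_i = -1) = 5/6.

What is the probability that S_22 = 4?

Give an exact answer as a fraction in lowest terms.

Answer: 242880859375/32905425960566784

Derivation:
To reach position 4 after 22 steps: need 13 steps of +1 and 9 steps of -1.
Number of such sequences: C(22,13) = 497420
Each has probability (1/6)^13 · (5/6)^9 = 1953125/131621703842267136
P = 497420 · 1953125/131621703842267136 = 242880859375/32905425960566784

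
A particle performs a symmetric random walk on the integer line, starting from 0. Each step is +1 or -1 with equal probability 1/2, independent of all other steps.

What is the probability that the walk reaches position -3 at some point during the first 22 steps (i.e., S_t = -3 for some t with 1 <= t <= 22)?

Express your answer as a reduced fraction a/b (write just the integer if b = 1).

Count via complement. Let g(t,s) = #length-t paths at position s with S_1..S_t all ≠ -3.
g(t,s) = g(t-1,s-1) + g(t-1,s+1) for s ≠ -3; g(t,-3) = 0.
t=0: g(0,0)=1
t=1: g(1,-1)=1 g(1,1)=1
t=2: g(2,-2)=1 g(2,0)=2 g(2,2)=1
t=3: g(3,-1)=3 g(3,1)=3 g(3,3)=1
t=4: g(4,-2)=3 g(4,0)=6 g(4,2)=4 g(4,4)=1
t=5: g(5,-1)=9 g(5,1)=10 g(5,3)=5 g(5,5)=1
t=6: g(6,-2)=9 g(6,0)=19 g(6,2)=15 g(6,4)=6 g(6,6)=1
t=7: g(7,-1)=28 g(7,1)=34 g(7,3)=21 g(7,5)=7 g(7,7)=1
t=8: g(8,-2)=28 g(8,0)=62 g(8,2)=55 g(8,4)=28 g(8,6)=8 g(8,8)=1
t=9: g(9,-1)=90 g(9,1)=117 g(9,3)=83 g(9,5)=36 g(9,7)=9 g(9,9)=1
t=10: g(10,-2)=90 g(10,0)=207 g(10,2)=200 g(10,4)=119 g(10,6)=45 g(10,8)=10 g(10,10)=1
t=11: g(11,-1)=297 g(11,1)=407 g(11,3)=319 g(11,5)=164 g(11,7)=55 g(11,9)=11 g(11,11)=1
t=12: g(12,-2)=297 g(12,0)=704 g(12,2)=726 g(12,4)=483 g(12,6)=219 g(12,8)=66 g(12,10)=12 g(12,12)=1
t=13: g(13,-1)=1001 g(13,1)=1430 g(13,3)=1209 g(13,5)=702 g(13,7)=285 g(13,9)=78 g(13,11)=13 g(13,13)=1
t=14: g(14,-2)=1001 g(14,0)=2431 g(14,2)=2639 g(14,4)=1911 g(14,6)=987 g(14,8)=363 g(14,10)=91 g(14,12)=14 g(14,14)=1
t=15: g(15,-1)=3432 g(15,1)=5070 g(15,3)=4550 g(15,5)=2898 g(15,7)=1350 g(15,9)=454 g(15,11)=105 g(15,13)=15 g(15,15)=1
t=16: g(16,-2)=3432 g(16,0)=8502 g(16,2)=9620 g(16,4)=7448 g(16,6)=4248 g(16,8)=1804 g(16,10)=559 g(16,12)=120 g(16,14)=16 g(16,16)=1
t=17: g(17,-1)=11934 g(17,1)=18122 g(17,3)=17068 g(17,5)=11696 g(17,7)=6052 g(17,9)=2363 g(17,11)=679 g(17,13)=136 g(17,15)=17 g(17,17)=1
t=18: g(18,-2)=11934 g(18,0)=30056 g(18,2)=35190 g(18,4)=28764 g(18,6)=17748 g(18,8)=8415 g(18,10)=3042 g(18,12)=815 g(18,14)=153 g(18,16)=18 g(18,18)=1
t=19: g(19,-1)=41990 g(19,1)=65246 g(19,3)=63954 g(19,5)=46512 g(19,7)=26163 g(19,9)=11457 g(19,11)=3857 g(19,13)=968 g(19,15)=171 g(19,17)=19 g(19,19)=1
t=20: g(20,-2)=41990 g(20,0)=107236 g(20,2)=129200 g(20,4)=110466 g(20,6)=72675 g(20,8)=37620 g(20,10)=15314 g(20,12)=4825 g(20,14)=1139 g(20,16)=190 g(20,18)=20 g(20,20)=1
t=21: g(21,-1)=149226 g(21,1)=236436 g(21,3)=239666 g(21,5)=183141 g(21,7)=110295 g(21,9)=52934 g(21,11)=20139 g(21,13)=5964 g(21,15)=1329 g(21,17)=210 g(21,19)=21 g(21,21)=1
t=22: g(22,-2)=149226 g(22,0)=385662 g(22,2)=476102 g(22,4)=422807 g(22,6)=293436 g(22,8)=163229 g(22,10)=73073 g(22,12)=26103 g(22,14)=7293 g(22,16)=1539 g(22,18)=231 g(22,20)=22 g(22,22)=1
Paths never hitting -3: Σ_s g(22,s) = 1998724
Paths hitting -3: 2^22 - 1998724 = 2195580
P = 2195580/4194304 = 548895/1048576

Answer: 548895/1048576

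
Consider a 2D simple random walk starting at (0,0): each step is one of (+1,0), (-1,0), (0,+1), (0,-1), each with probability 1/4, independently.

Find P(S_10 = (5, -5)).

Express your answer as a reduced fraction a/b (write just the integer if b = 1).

Answer: 63/262144

Derivation:
Let h be the number of horizontal steps (so 10-h are vertical). To end at (5,-5) need (h+5)/2 right-steps and ((10-h)-5)/2 up-steps.
Sum over h with 5 ≤ h ≤ 5, h ≡ 1 (mod 2), 10-h ≡ 1 (mod 2):
h=5: C(10,5)·C(5,5)·C(5,0) = 252·1·1 = 252
Total favorable: 252
Total paths: 4^10 = 1048576
P = 252/1048576 = 63/262144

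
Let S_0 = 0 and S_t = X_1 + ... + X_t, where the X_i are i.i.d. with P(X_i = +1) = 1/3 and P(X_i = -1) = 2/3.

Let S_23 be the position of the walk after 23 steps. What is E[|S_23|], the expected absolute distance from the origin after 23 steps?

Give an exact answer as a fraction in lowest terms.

Answer: 247004221931/31381059609

Derivation:
S_23 takes values m ≡ 1 (mod 2) with |m| ≤ 23; P(S_23=m) = C(23,(23+m)/2) · (1/3)^((23+m)/2) · (2/3)^((23-m)/2).
Distribution: P(S=-23)=8388608/94143178827, P(S=-21)=96468992/94143178827, P(S=-19)=530579456/94143178827, P(S=-17)=1857028096/94143178827, P(S=-15)=4642570240/94143178827, P(S=-13)=8820883456/94143178827, P(S=-11)=4410441728/31381059609, P(S=-9)=5355536384/31381059609, P(S=-7)=5355536384/31381059609, P(S=-5)=13388840960/94143178827, P(S=-3)=9372188672/94143178827, P(S=-1)=5538111488/94143178827, P(S=1)=2769055744/94143178827, P(S=3)=1171523584/94143178827, P(S=5)=418401280/94143178827, P(S=7)=41840128/31381059609, P(S=9)=10460032/31381059609, P(S=11)=2153536/31381059609, P(S=13)=1076768/94143178827, P(S=15)=141680/94143178827, P(S=17)=14168/94143178827, P(S=19)=1012/94143178827, P(S=21)=46/94143178827, P(S=23)=1/94143178827
E[|S_23|] = Σ_m |m|·P(S_23=m) = 247004221931/31381059609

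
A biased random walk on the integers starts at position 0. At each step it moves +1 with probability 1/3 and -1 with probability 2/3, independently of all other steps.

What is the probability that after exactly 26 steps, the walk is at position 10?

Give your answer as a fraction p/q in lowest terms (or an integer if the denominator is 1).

Answer: 399942400/2541865828329

Derivation:
To reach position 10 after 26 steps: need 18 steps of +1 and 8 steps of -1.
Number of such sequences: C(26,18) = 1562275
Each has probability (1/3)^18 · (2/3)^8 = 256/2541865828329
P = 1562275 · 256/2541865828329 = 399942400/2541865828329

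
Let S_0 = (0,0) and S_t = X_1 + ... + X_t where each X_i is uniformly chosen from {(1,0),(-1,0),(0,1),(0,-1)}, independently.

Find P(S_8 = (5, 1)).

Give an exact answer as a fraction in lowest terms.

Answer: 7/2048

Derivation:
Let h be the number of horizontal steps (so 8-h are vertical). To end at (5,1) need (h+5)/2 right-steps and ((8-h)+1)/2 up-steps.
Sum over h with 5 ≤ h ≤ 7, h ≡ 1 (mod 2), 8-h ≡ 1 (mod 2):
h=5: C(8,5)·C(5,5)·C(3,2) = 56·1·3 = 168
h=7: C(8,7)·C(7,6)·C(1,1) = 8·7·1 = 56
Total favorable: 224
Total paths: 4^8 = 65536
P = 224/65536 = 7/2048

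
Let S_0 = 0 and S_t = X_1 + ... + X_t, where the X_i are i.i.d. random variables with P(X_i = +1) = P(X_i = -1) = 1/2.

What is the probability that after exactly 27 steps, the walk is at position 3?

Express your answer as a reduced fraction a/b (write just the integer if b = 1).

Answer: 4345965/33554432

Derivation:
To reach position 3 after 27 steps: need 15 steps of +1 and 12 of -1.
Favorable paths: C(27,15) = 17383860
Total paths: 2^27 = 134217728
P = 17383860/134217728 = 4345965/33554432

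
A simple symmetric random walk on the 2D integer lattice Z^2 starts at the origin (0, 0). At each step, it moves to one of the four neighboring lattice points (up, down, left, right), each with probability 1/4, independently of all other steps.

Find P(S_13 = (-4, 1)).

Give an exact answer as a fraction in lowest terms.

Answer: 920205/67108864

Derivation:
Let h be the number of horizontal steps (so 13-h are vertical). To end at (-4,1) need (h-4)/2 right-steps and ((13-h)+1)/2 up-steps.
Sum over h with 4 ≤ h ≤ 12, h ≡ 0 (mod 2), 13-h ≡ 1 (mod 2):
h=4: C(13,4)·C(4,0)·C(9,5) = 715·1·126 = 90090
h=6: C(13,6)·C(6,1)·C(7,4) = 1716·6·35 = 360360
h=8: C(13,8)·C(8,2)·C(5,3) = 1287·28·10 = 360360
h=10: C(13,10)·C(10,3)·C(3,2) = 286·120·3 = 102960
h=12: C(13,12)·C(12,4)·C(1,1) = 13·495·1 = 6435
Total favorable: 920205
Total paths: 4^13 = 67108864
P = 920205/67108864 = 920205/67108864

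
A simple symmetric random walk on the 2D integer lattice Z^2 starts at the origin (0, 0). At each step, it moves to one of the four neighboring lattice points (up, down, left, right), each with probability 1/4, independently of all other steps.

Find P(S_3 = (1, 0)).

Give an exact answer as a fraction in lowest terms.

Let h be the number of horizontal steps (so 3-h are vertical). To end at (1,0) need (h+1)/2 right-steps and ((3-h)+0)/2 up-steps.
Sum over h with 1 ≤ h ≤ 3, h ≡ 1 (mod 2), 3-h ≡ 0 (mod 2):
h=1: C(3,1)·C(1,1)·C(2,1) = 3·1·2 = 6
h=3: C(3,3)·C(3,2)·C(0,0) = 1·3·1 = 3
Total favorable: 9
Total paths: 4^3 = 64
P = 9/64 = 9/64

Answer: 9/64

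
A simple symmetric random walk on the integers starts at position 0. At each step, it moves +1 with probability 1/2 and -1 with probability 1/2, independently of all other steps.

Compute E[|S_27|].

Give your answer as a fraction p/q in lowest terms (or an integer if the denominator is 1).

S_27 takes values m ≡ 1 (mod 2) with |m| ≤ 27; P(S_27=m) = C(27,(27+m)/2)/2^27.
Total paths: 2^27 = 134217728
Distribution: P(S=-27)=1/134217728, P(S=-25)=27/134217728, P(S=-23)=351/134217728, P(S=-21)=2925/134217728, P(S=-19)=17550/134217728, P(S=-17)=80730/134217728, P(S=-15)=296010/134217728, P(S=-13)=888030/134217728, P(S=-11)=2220075/134217728, P(S=-9)=4686825/134217728, P(S=-7)=8436285/134217728, P(S=-5)=13037895/134217728, P(S=-3)=17383860/134217728, P(S=-1)=20058300/134217728, P(S=1)=20058300/134217728, P(S=3)=17383860/134217728, P(S=5)=13037895/134217728, P(S=7)=8436285/134217728, P(S=9)=4686825/134217728, P(S=11)=2220075/134217728, P(S=13)=888030/134217728, P(S=15)=296010/134217728, P(S=17)=80730/134217728, P(S=19)=17550/134217728, P(S=21)=2925/134217728, P(S=23)=351/134217728, P(S=25)=27/134217728, P(S=27)=1/134217728
E[|S_27|] = Σ_m |m|·P(S_27=m) = 561632400/134217728 = 35102025/8388608

Answer: 35102025/8388608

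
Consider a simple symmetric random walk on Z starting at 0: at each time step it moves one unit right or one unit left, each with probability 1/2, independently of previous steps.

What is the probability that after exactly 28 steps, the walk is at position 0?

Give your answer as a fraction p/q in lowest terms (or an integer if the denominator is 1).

Answer: 5014575/33554432

Derivation:
To return to 0 after 28 steps: need exactly 14 steps of +1 and 14 of -1.
Favorable paths: C(28,14) = 40116600
Total paths: 2^28 = 268435456
P = 40116600/268435456 = 5014575/33554432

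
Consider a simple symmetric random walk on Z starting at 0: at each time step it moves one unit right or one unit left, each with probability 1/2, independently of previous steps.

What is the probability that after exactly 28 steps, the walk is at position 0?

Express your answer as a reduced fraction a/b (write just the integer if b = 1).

Answer: 5014575/33554432

Derivation:
To return to 0 after 28 steps: need exactly 14 steps of +1 and 14 of -1.
Favorable paths: C(28,14) = 40116600
Total paths: 2^28 = 268435456
P = 40116600/268435456 = 5014575/33554432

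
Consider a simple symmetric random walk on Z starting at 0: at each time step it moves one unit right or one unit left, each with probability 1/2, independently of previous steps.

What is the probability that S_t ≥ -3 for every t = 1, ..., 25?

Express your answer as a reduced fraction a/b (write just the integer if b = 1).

Let f(t,s) = #length-t paths at position s with S_1..S_t all ≥ -3.
f(t,s) = f(t-1,s-1) + f(t-1,s+1) for s ≥ -3; f(t,s) = 0 for s < -3.
t=0: f(0,0)=1
t=1: f(1,-1)=1 f(1,1)=1
t=2: f(2,-2)=1 f(2,0)=2 f(2,2)=1
t=3: f(3,-3)=1 f(3,-1)=3 f(3,1)=3 f(3,3)=1
t=4: f(4,-2)=4 f(4,0)=6 f(4,2)=4 f(4,4)=1
t=5: f(5,-3)=4 f(5,-1)=10 f(5,1)=10 f(5,3)=5 f(5,5)=1
t=6: f(6,-2)=14 f(6,0)=20 f(6,2)=15 f(6,4)=6 f(6,6)=1
t=7: f(7,-3)=14 f(7,-1)=34 f(7,1)=35 f(7,3)=21 f(7,5)=7 f(7,7)=1
t=8: f(8,-2)=48 f(8,0)=69 f(8,2)=56 f(8,4)=28 f(8,6)=8 f(8,8)=1
t=9: f(9,-3)=48 f(9,-1)=117 f(9,1)=125 f(9,3)=84 f(9,5)=36 f(9,7)=9 f(9,9)=1
t=10: f(10,-2)=165 f(10,0)=242 f(10,2)=209 f(10,4)=120 f(10,6)=45 f(10,8)=10 f(10,10)=1
t=11: f(11,-3)=165 f(11,-1)=407 f(11,1)=451 f(11,3)=329 f(11,5)=165 f(11,7)=55 f(11,9)=11 f(11,11)=1
t=12: f(12,-2)=572 f(12,0)=858 f(12,2)=780 f(12,4)=494 f(12,6)=220 f(12,8)=66 f(12,10)=12 f(12,12)=1
t=13: f(13,-3)=572 f(13,-1)=1430 f(13,1)=1638 f(13,3)=1274 f(13,5)=714 f(13,7)=286 f(13,9)=78 f(13,11)=13 f(13,13)=1
t=14: f(14,-2)=2002 f(14,0)=3068 f(14,2)=2912 f(14,4)=1988 f(14,6)=1000 f(14,8)=364 f(14,10)=91 f(14,12)=14 f(14,14)=1
t=15: f(15,-3)=2002 f(15,-1)=5070 f(15,1)=5980 f(15,3)=4900 f(15,5)=2988 f(15,7)=1364 f(15,9)=455 f(15,11)=105 f(15,13)=15 f(15,15)=1
t=16: f(16,-2)=7072 f(16,0)=11050 f(16,2)=10880 f(16,4)=7888 f(16,6)=4352 f(16,8)=1819 f(16,10)=560 f(16,12)=120 f(16,14)=16 f(16,16)=1
t=17: f(17,-3)=7072 f(17,-1)=18122 f(17,1)=21930 f(17,3)=18768 f(17,5)=12240 f(17,7)=6171 f(17,9)=2379 f(17,11)=680 f(17,13)=136 f(17,15)=17 f(17,17)=1
t=18: f(18,-2)=25194 f(18,0)=40052 f(18,2)=40698 f(18,4)=31008 f(18,6)=18411 f(18,8)=8550 f(18,10)=3059 f(18,12)=816 f(18,14)=153 f(18,16)=18 f(18,18)=1
t=19: f(19,-3)=25194 f(19,-1)=65246 f(19,1)=80750 f(19,3)=71706 f(19,5)=49419 f(19,7)=26961 f(19,9)=11609 f(19,11)=3875 f(19,13)=969 f(19,15)=171 f(19,17)=19 f(19,19)=1
t=20: f(20,-2)=90440 f(20,0)=145996 f(20,2)=152456 f(20,4)=121125 f(20,6)=76380 f(20,8)=38570 f(20,10)=15484 f(20,12)=4844 f(20,14)=1140 f(20,16)=190 f(20,18)=20 f(20,20)=1
t=21: f(21,-3)=90440 f(21,-1)=236436 f(21,1)=298452 f(21,3)=273581 f(21,5)=197505 f(21,7)=114950 f(21,9)=54054 f(21,11)=20328 f(21,13)=5984 f(21,15)=1330 f(21,17)=210 f(21,19)=21 f(21,21)=1
t=22: f(22,-2)=326876 f(22,0)=534888 f(22,2)=572033 f(22,4)=471086 f(22,6)=312455 f(22,8)=169004 f(22,10)=74382 f(22,12)=26312 f(22,14)=7314 f(22,16)=1540 f(22,18)=231 f(22,20)=22 f(22,22)=1
t=23: f(23,-3)=326876 f(23,-1)=861764 f(23,1)=1106921 f(23,3)=1043119 f(23,5)=783541 f(23,7)=481459 f(23,9)=243386 f(23,11)=100694 f(23,13)=33626 f(23,15)=8854 f(23,17)=1771 f(23,19)=253 f(23,21)=23 f(23,23)=1
t=24: f(24,-2)=1188640 f(24,0)=1968685 f(24,2)=2150040 f(24,4)=1826660 f(24,6)=1265000 f(24,8)=724845 f(24,10)=344080 f(24,12)=134320 f(24,14)=42480 f(24,16)=10625 f(24,18)=2024 f(24,20)=276 f(24,22)=24 f(24,24)=1
t=25: f(25,-3)=1188640 f(25,-1)=3157325 f(25,1)=4118725 f(25,3)=3976700 f(25,5)=3091660 f(25,7)=1989845 f(25,9)=1068925 f(25,11)=478400 f(25,13)=176800 f(25,15)=53105 f(25,17)=12649 f(25,19)=2300 f(25,21)=300 f(25,23)=25 f(25,25)=1
Σ_s f(25,s) = 19315400
P = 19315400/33554432 = 2414425/4194304

Answer: 2414425/4194304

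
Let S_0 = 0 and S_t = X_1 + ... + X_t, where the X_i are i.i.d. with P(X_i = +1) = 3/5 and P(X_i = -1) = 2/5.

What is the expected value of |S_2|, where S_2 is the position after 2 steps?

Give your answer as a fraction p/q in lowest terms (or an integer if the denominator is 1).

S_2 takes values m ≡ 0 (mod 2) with |m| ≤ 2; P(S_2=m) = C(2,(2+m)/2) · (3/5)^((2+m)/2) · (2/5)^((2-m)/2).
Distribution: P(S=-2)=4/25, P(S=0)=12/25, P(S=2)=9/25
E[|S_2|] = Σ_m |m|·P(S_2=m) = 26/25

Answer: 26/25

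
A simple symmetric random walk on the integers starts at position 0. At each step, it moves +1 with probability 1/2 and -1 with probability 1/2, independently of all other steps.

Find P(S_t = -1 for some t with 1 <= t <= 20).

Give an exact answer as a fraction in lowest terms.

Answer: 215955/262144

Derivation:
Count via complement. Let g(t,s) = #length-t paths at position s with S_1..S_t all ≠ -1.
g(t,s) = g(t-1,s-1) + g(t-1,s+1) for s ≠ -1; g(t,-1) = 0.
t=0: g(0,0)=1
t=1: g(1,1)=1
t=2: g(2,0)=1 g(2,2)=1
t=3: g(3,1)=2 g(3,3)=1
t=4: g(4,0)=2 g(4,2)=3 g(4,4)=1
t=5: g(5,1)=5 g(5,3)=4 g(5,5)=1
t=6: g(6,0)=5 g(6,2)=9 g(6,4)=5 g(6,6)=1
t=7: g(7,1)=14 g(7,3)=14 g(7,5)=6 g(7,7)=1
t=8: g(8,0)=14 g(8,2)=28 g(8,4)=20 g(8,6)=7 g(8,8)=1
t=9: g(9,1)=42 g(9,3)=48 g(9,5)=27 g(9,7)=8 g(9,9)=1
t=10: g(10,0)=42 g(10,2)=90 g(10,4)=75 g(10,6)=35 g(10,8)=9 g(10,10)=1
t=11: g(11,1)=132 g(11,3)=165 g(11,5)=110 g(11,7)=44 g(11,9)=10 g(11,11)=1
t=12: g(12,0)=132 g(12,2)=297 g(12,4)=275 g(12,6)=154 g(12,8)=54 g(12,10)=11 g(12,12)=1
t=13: g(13,1)=429 g(13,3)=572 g(13,5)=429 g(13,7)=208 g(13,9)=65 g(13,11)=12 g(13,13)=1
t=14: g(14,0)=429 g(14,2)=1001 g(14,4)=1001 g(14,6)=637 g(14,8)=273 g(14,10)=77 g(14,12)=13 g(14,14)=1
t=15: g(15,1)=1430 g(15,3)=2002 g(15,5)=1638 g(15,7)=910 g(15,9)=350 g(15,11)=90 g(15,13)=14 g(15,15)=1
t=16: g(16,0)=1430 g(16,2)=3432 g(16,4)=3640 g(16,6)=2548 g(16,8)=1260 g(16,10)=440 g(16,12)=104 g(16,14)=15 g(16,16)=1
t=17: g(17,1)=4862 g(17,3)=7072 g(17,5)=6188 g(17,7)=3808 g(17,9)=1700 g(17,11)=544 g(17,13)=119 g(17,15)=16 g(17,17)=1
t=18: g(18,0)=4862 g(18,2)=11934 g(18,4)=13260 g(18,6)=9996 g(18,8)=5508 g(18,10)=2244 g(18,12)=663 g(18,14)=135 g(18,16)=17 g(18,18)=1
t=19: g(19,1)=16796 g(19,3)=25194 g(19,5)=23256 g(19,7)=15504 g(19,9)=7752 g(19,11)=2907 g(19,13)=798 g(19,15)=152 g(19,17)=18 g(19,19)=1
t=20: g(20,0)=16796 g(20,2)=41990 g(20,4)=48450 g(20,6)=38760 g(20,8)=23256 g(20,10)=10659 g(20,12)=3705 g(20,14)=950 g(20,16)=170 g(20,18)=19 g(20,20)=1
Paths never hitting -1: Σ_s g(20,s) = 184756
Paths hitting -1: 2^20 - 184756 = 863820
P = 863820/1048576 = 215955/262144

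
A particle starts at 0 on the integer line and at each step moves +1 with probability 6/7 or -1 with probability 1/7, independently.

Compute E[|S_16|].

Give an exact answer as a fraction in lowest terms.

S_16 takes values m ≡ 0 (mod 2) with |m| ≤ 16; P(S_16=m) = C(16,(16+m)/2) · (6/7)^((16+m)/2) · (1/7)^((16-m)/2).
Distribution: P(S=-16)=1/33232930569601, P(S=-14)=96/33232930569601, P(S=-12)=4320/33232930569601, P(S=-10)=17280/4747561509943, P(S=-8)=336960/4747561509943, P(S=-6)=4852224/4747561509943, P(S=-4)=53374464/4747561509943, P(S=-2)=3202467840/33232930569601, P(S=0)=21616657920/33232930569601, P(S=2)=115288842240/33232930569601, P(S=4)=69173305344/4747561509943, P(S=6)=226385362944/4747561509943, P(S=8)=565963407360/4747561509943, P(S=10)=1044855521280/4747561509943, P(S=12)=9403699691520/33232930569601, P(S=14)=7522959753216/33232930569601, P(S=16)=2821109907456/33232930569601
E[|S_16|] = Σ_m |m|·P(S_16=m) = 379821167488720/33232930569601

Answer: 379821167488720/33232930569601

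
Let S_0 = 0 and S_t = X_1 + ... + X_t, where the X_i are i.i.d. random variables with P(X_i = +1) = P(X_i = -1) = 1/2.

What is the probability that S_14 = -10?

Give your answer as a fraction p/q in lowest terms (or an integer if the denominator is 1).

Answer: 91/16384

Derivation:
To reach position -10 after 14 steps: need 2 steps of +1 and 12 of -1.
Favorable paths: C(14,2) = 91
Total paths: 2^14 = 16384
P = 91/16384 = 91/16384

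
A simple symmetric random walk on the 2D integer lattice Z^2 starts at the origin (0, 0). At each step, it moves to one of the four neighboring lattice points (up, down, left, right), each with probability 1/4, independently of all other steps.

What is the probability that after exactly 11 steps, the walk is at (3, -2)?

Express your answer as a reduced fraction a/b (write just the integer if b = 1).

Let h be the number of horizontal steps (so 11-h are vertical). To end at (3,-2) need (h+3)/2 right-steps and ((11-h)-2)/2 up-steps.
Sum over h with 3 ≤ h ≤ 9, h ≡ 1 (mod 2), 11-h ≡ 0 (mod 2):
h=3: C(11,3)·C(3,3)·C(8,3) = 165·1·56 = 9240
h=5: C(11,5)·C(5,4)·C(6,2) = 462·5·15 = 34650
h=7: C(11,7)·C(7,5)·C(4,1) = 330·21·4 = 27720
h=9: C(11,9)·C(9,6)·C(2,0) = 55·84·1 = 4620
Total favorable: 76230
Total paths: 4^11 = 4194304
P = 76230/4194304 = 38115/2097152

Answer: 38115/2097152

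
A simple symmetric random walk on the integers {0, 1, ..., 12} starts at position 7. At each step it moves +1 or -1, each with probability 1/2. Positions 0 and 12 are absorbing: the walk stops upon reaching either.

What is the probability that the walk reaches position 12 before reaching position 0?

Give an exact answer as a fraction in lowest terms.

Symmetric walk (p = 1/2): the harmonic-function argument gives P(hit 12 before 0 | start at 7) = a/N.
P = 7/12 = 7/12

Answer: 7/12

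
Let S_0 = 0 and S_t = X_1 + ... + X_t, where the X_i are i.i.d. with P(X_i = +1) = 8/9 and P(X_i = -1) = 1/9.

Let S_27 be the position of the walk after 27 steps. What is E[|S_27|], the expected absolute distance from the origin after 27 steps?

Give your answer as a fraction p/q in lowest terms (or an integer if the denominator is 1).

Answer: 5025286039278976599246209/239299329230617529590083

Derivation:
S_27 takes values m ≡ 1 (mod 2) with |m| ≤ 27; P(S_27=m) = C(27,(27+m)/2) · (8/9)^((27+m)/2) · (1/9)^((27-m)/2).
Distribution: P(S=-27)=1/58149737003040059690390169, P(S=-25)=8/2153693963075557766310747, P(S=-23)=832/2153693963075557766310747, P(S=-21)=166400/6461081889226673298932241, P(S=-19)=2662400/2153693963075557766310747, P(S=-17)=97976320/2153693963075557766310747, P(S=-15)=8621916160/6461081889226673298932241, P(S=-13)=68975329280/2153693963075557766310747, P(S=-11)=1379506585600/2153693963075557766310747, P(S=-9)=209685001011200/19383245667680019896796723, P(S=-7)=335496001617920/2153693963075557766310747, P(S=-5)=4147950565457920/2153693963075557766310747, P(S=-3)=132734418094653440/6461081889226673298932241, P(S=-1)=408413594137395200/2153693963075557766310747, P(S=1)=3267308753099161600/2153693963075557766310747, P(S=3)=67960022064462561280/6461081889226673298932241, P(S=5)=135920044128925122560/2153693963075557766310747, P(S=7)=703586110785024163840/2153693963075557766310747, P(S=9)=28143444431400966553600/19383245667680019896796723, P(S=11)=11849871339537249075200/2153693963075557766310747, P(S=13)=37919588286519197040640/2153693963075557766310747, P(S=15)=303356706292153576325120/6461081889226673298932241, P(S=17)=220623059121566237327360/2153693963075557766310747, P(S=19)=383692276733158673612800/2153693963075557766310747, P(S=21)=1534769106932634694451200/6461081889226673298932241, P(S=23)=491126114218443102224384/2153693963075557766310747, P(S=25)=302231454903657293676544/2153693963075557766310747, P(S=27)=2417851639229258349412352/58149737003040059690390169
E[|S_27|] = Σ_m |m|·P(S_27=m) = 5025286039278976599246209/239299329230617529590083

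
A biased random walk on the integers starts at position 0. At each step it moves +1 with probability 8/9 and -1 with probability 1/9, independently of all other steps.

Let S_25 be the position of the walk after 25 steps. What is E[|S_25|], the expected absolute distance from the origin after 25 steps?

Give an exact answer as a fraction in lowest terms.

S_25 takes values m ≡ 1 (mod 2) with |m| ≤ 25; P(S_25=m) = C(25,(25+m)/2) · (8/9)^((25+m)/2) · (1/9)^((25-m)/2).
Distribution: P(S=-25)=1/717897987691852588770249, P(S=-23)=200/717897987691852588770249, P(S=-21)=6400/239299329230617529590083, P(S=-19)=1177600/717897987691852588770249, P(S=-17)=51814400/717897987691852588770249, P(S=-15)=580321280/239299329230617529590083, P(S=-13)=46425702400/717897987691852588770249, P(S=-11)=1008100966400/717897987691852588770249, P(S=-9)=2016201932800/79766443076872509863361, P(S=-7)=274203462860800/717897987691852588770249, P(S=-5)=3509804324618240/717897987691852588770249, P(S=-3)=12762924816793600/239299329230617529590083, P(S=-1)=357361894870220800/717897987691852588770249, P(S=1)=2858895158961766400/717897987691852588770249, P(S=3)=6534617506198323200/239299329230617529590083, P(S=5)=115009268109090488320/717897987691852588770249, P(S=7)=575046340545452441600/717897987691852588770249, P(S=9)=270610042609624678400/79766443076872509863361, P(S=11)=8659521363507989708800/717897987691852588770249, P(S=13)=25522799808234074931200/717897987691852588770249, P(S=15)=20418239846587259944960/239299329230617529590083, P(S=17)=116675656266212913971200/717897987691852588770249, P(S=19)=169710045478127874867200/717897987691852588770249, P(S=21)=59029581035870565171200/239299329230617529590083, P(S=23)=118059162071741130342400/717897987691852588770249, P(S=25)=37778931862957161709568/717897987691852588770249
E[|S_25|] = Σ_m |m|·P(S_25=m) = 1551014280244009048206025/79766443076872509863361

Answer: 1551014280244009048206025/79766443076872509863361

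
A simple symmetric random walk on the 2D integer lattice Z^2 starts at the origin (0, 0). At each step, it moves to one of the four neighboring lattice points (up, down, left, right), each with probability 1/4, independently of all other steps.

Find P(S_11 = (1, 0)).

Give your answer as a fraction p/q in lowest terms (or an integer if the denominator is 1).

Let h be the number of horizontal steps (so 11-h are vertical). To end at (1,0) need (h+1)/2 right-steps and ((11-h)+0)/2 up-steps.
Sum over h with 1 ≤ h ≤ 11, h ≡ 1 (mod 2), 11-h ≡ 0 (mod 2):
h=1: C(11,1)·C(1,1)·C(10,5) = 11·1·252 = 2772
h=3: C(11,3)·C(3,2)·C(8,4) = 165·3·70 = 34650
h=5: C(11,5)·C(5,3)·C(6,3) = 462·10·20 = 92400
h=7: C(11,7)·C(7,4)·C(4,2) = 330·35·6 = 69300
h=9: C(11,9)·C(9,5)·C(2,1) = 55·126·2 = 13860
h=11: C(11,11)·C(11,6)·C(0,0) = 1·462·1 = 462
Total favorable: 213444
Total paths: 4^11 = 4194304
P = 213444/4194304 = 53361/1048576

Answer: 53361/1048576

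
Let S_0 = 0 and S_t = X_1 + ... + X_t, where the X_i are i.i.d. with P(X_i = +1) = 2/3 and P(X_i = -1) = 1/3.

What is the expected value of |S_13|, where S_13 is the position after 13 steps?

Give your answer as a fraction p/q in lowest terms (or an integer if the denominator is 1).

S_13 takes values m ≡ 1 (mod 2) with |m| ≤ 13; P(S_13=m) = C(13,(13+m)/2) · (2/3)^((13+m)/2) · (1/3)^((13-m)/2).
Distribution: P(S=-13)=1/1594323, P(S=-11)=26/1594323, P(S=-9)=104/531441, P(S=-7)=2288/1594323, P(S=-5)=11440/1594323, P(S=-3)=4576/177147, P(S=-1)=36608/531441, P(S=1)=73216/531441, P(S=3)=36608/177147, P(S=5)=366080/1594323, P(S=7)=292864/1594323, P(S=9)=53248/531441, P(S=11)=53248/1594323, P(S=13)=8192/1594323
E[|S_13|] = Σ_m |m|·P(S_13=m) = 836459/177147

Answer: 836459/177147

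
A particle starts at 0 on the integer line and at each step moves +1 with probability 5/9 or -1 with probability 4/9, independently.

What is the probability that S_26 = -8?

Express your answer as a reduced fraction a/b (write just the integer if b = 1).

Answer: 104842500505600000000000/6461081889226673298932241

Derivation:
To reach position -8 after 26 steps: need 9 steps of +1 and 17 steps of -1.
Number of such sequences: C(26,9) = 3124550
Each has probability (5/9)^9 · (4/9)^17 = 33554432000000000/6461081889226673298932241
P = 3124550 · 33554432000000000/6461081889226673298932241 = 104842500505600000000000/6461081889226673298932241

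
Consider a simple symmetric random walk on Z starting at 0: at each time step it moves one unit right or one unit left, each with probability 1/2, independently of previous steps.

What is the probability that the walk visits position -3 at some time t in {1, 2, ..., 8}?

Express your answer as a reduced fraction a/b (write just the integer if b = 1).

Count via complement. Let g(t,s) = #length-t paths at position s with S_1..S_t all ≠ -3.
g(t,s) = g(t-1,s-1) + g(t-1,s+1) for s ≠ -3; g(t,-3) = 0.
t=0: g(0,0)=1
t=1: g(1,-1)=1 g(1,1)=1
t=2: g(2,-2)=1 g(2,0)=2 g(2,2)=1
t=3: g(3,-1)=3 g(3,1)=3 g(3,3)=1
t=4: g(4,-2)=3 g(4,0)=6 g(4,2)=4 g(4,4)=1
t=5: g(5,-1)=9 g(5,1)=10 g(5,3)=5 g(5,5)=1
t=6: g(6,-2)=9 g(6,0)=19 g(6,2)=15 g(6,4)=6 g(6,6)=1
t=7: g(7,-1)=28 g(7,1)=34 g(7,3)=21 g(7,5)=7 g(7,7)=1
t=8: g(8,-2)=28 g(8,0)=62 g(8,2)=55 g(8,4)=28 g(8,6)=8 g(8,8)=1
Paths never hitting -3: Σ_s g(8,s) = 182
Paths hitting -3: 2^8 - 182 = 74
P = 74/256 = 37/128

Answer: 37/128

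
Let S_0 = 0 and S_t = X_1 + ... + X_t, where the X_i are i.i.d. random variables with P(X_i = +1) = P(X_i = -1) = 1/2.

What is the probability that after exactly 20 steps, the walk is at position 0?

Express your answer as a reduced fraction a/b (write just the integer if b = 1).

Answer: 46189/262144

Derivation:
To return to 0 after 20 steps: need exactly 10 steps of +1 and 10 of -1.
Favorable paths: C(20,10) = 184756
Total paths: 2^20 = 1048576
P = 184756/1048576 = 46189/262144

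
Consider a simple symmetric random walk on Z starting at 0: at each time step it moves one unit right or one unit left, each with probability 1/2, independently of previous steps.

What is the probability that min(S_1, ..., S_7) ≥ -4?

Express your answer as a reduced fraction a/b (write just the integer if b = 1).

Answer: 119/128

Derivation:
Let f(t,s) = #length-t paths at position s with S_1..S_t all ≥ -4.
f(t,s) = f(t-1,s-1) + f(t-1,s+1) for s ≥ -4; f(t,s) = 0 for s < -4.
t=0: f(0,0)=1
t=1: f(1,-1)=1 f(1,1)=1
t=2: f(2,-2)=1 f(2,0)=2 f(2,2)=1
t=3: f(3,-3)=1 f(3,-1)=3 f(3,1)=3 f(3,3)=1
t=4: f(4,-4)=1 f(4,-2)=4 f(4,0)=6 f(4,2)=4 f(4,4)=1
t=5: f(5,-3)=5 f(5,-1)=10 f(5,1)=10 f(5,3)=5 f(5,5)=1
t=6: f(6,-4)=5 f(6,-2)=15 f(6,0)=20 f(6,2)=15 f(6,4)=6 f(6,6)=1
t=7: f(7,-3)=20 f(7,-1)=35 f(7,1)=35 f(7,3)=21 f(7,5)=7 f(7,7)=1
Σ_s f(7,s) = 119
P = 119/128 = 119/128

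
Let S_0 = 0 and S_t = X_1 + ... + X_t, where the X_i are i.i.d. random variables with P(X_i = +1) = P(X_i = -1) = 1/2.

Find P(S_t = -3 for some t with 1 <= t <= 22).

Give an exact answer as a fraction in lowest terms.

Count via complement. Let g(t,s) = #length-t paths at position s with S_1..S_t all ≠ -3.
g(t,s) = g(t-1,s-1) + g(t-1,s+1) for s ≠ -3; g(t,-3) = 0.
t=0: g(0,0)=1
t=1: g(1,-1)=1 g(1,1)=1
t=2: g(2,-2)=1 g(2,0)=2 g(2,2)=1
t=3: g(3,-1)=3 g(3,1)=3 g(3,3)=1
t=4: g(4,-2)=3 g(4,0)=6 g(4,2)=4 g(4,4)=1
t=5: g(5,-1)=9 g(5,1)=10 g(5,3)=5 g(5,5)=1
t=6: g(6,-2)=9 g(6,0)=19 g(6,2)=15 g(6,4)=6 g(6,6)=1
t=7: g(7,-1)=28 g(7,1)=34 g(7,3)=21 g(7,5)=7 g(7,7)=1
t=8: g(8,-2)=28 g(8,0)=62 g(8,2)=55 g(8,4)=28 g(8,6)=8 g(8,8)=1
t=9: g(9,-1)=90 g(9,1)=117 g(9,3)=83 g(9,5)=36 g(9,7)=9 g(9,9)=1
t=10: g(10,-2)=90 g(10,0)=207 g(10,2)=200 g(10,4)=119 g(10,6)=45 g(10,8)=10 g(10,10)=1
t=11: g(11,-1)=297 g(11,1)=407 g(11,3)=319 g(11,5)=164 g(11,7)=55 g(11,9)=11 g(11,11)=1
t=12: g(12,-2)=297 g(12,0)=704 g(12,2)=726 g(12,4)=483 g(12,6)=219 g(12,8)=66 g(12,10)=12 g(12,12)=1
t=13: g(13,-1)=1001 g(13,1)=1430 g(13,3)=1209 g(13,5)=702 g(13,7)=285 g(13,9)=78 g(13,11)=13 g(13,13)=1
t=14: g(14,-2)=1001 g(14,0)=2431 g(14,2)=2639 g(14,4)=1911 g(14,6)=987 g(14,8)=363 g(14,10)=91 g(14,12)=14 g(14,14)=1
t=15: g(15,-1)=3432 g(15,1)=5070 g(15,3)=4550 g(15,5)=2898 g(15,7)=1350 g(15,9)=454 g(15,11)=105 g(15,13)=15 g(15,15)=1
t=16: g(16,-2)=3432 g(16,0)=8502 g(16,2)=9620 g(16,4)=7448 g(16,6)=4248 g(16,8)=1804 g(16,10)=559 g(16,12)=120 g(16,14)=16 g(16,16)=1
t=17: g(17,-1)=11934 g(17,1)=18122 g(17,3)=17068 g(17,5)=11696 g(17,7)=6052 g(17,9)=2363 g(17,11)=679 g(17,13)=136 g(17,15)=17 g(17,17)=1
t=18: g(18,-2)=11934 g(18,0)=30056 g(18,2)=35190 g(18,4)=28764 g(18,6)=17748 g(18,8)=8415 g(18,10)=3042 g(18,12)=815 g(18,14)=153 g(18,16)=18 g(18,18)=1
t=19: g(19,-1)=41990 g(19,1)=65246 g(19,3)=63954 g(19,5)=46512 g(19,7)=26163 g(19,9)=11457 g(19,11)=3857 g(19,13)=968 g(19,15)=171 g(19,17)=19 g(19,19)=1
t=20: g(20,-2)=41990 g(20,0)=107236 g(20,2)=129200 g(20,4)=110466 g(20,6)=72675 g(20,8)=37620 g(20,10)=15314 g(20,12)=4825 g(20,14)=1139 g(20,16)=190 g(20,18)=20 g(20,20)=1
t=21: g(21,-1)=149226 g(21,1)=236436 g(21,3)=239666 g(21,5)=183141 g(21,7)=110295 g(21,9)=52934 g(21,11)=20139 g(21,13)=5964 g(21,15)=1329 g(21,17)=210 g(21,19)=21 g(21,21)=1
t=22: g(22,-2)=149226 g(22,0)=385662 g(22,2)=476102 g(22,4)=422807 g(22,6)=293436 g(22,8)=163229 g(22,10)=73073 g(22,12)=26103 g(22,14)=7293 g(22,16)=1539 g(22,18)=231 g(22,20)=22 g(22,22)=1
Paths never hitting -3: Σ_s g(22,s) = 1998724
Paths hitting -3: 2^22 - 1998724 = 2195580
P = 2195580/4194304 = 548895/1048576

Answer: 548895/1048576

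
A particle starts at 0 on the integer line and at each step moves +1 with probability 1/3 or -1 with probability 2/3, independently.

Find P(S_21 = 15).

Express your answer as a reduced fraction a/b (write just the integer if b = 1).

Answer: 10640/10460353203

Derivation:
To reach position 15 after 21 steps: need 18 steps of +1 and 3 steps of -1.
Number of such sequences: C(21,18) = 1330
Each has probability (1/3)^18 · (2/3)^3 = 8/10460353203
P = 1330 · 8/10460353203 = 10640/10460353203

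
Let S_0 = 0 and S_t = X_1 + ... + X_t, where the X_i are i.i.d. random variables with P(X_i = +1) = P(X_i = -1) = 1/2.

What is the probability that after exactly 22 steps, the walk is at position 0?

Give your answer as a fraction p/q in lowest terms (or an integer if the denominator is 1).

Answer: 88179/524288

Derivation:
To return to 0 after 22 steps: need exactly 11 steps of +1 and 11 of -1.
Favorable paths: C(22,11) = 705432
Total paths: 2^22 = 4194304
P = 705432/4194304 = 88179/524288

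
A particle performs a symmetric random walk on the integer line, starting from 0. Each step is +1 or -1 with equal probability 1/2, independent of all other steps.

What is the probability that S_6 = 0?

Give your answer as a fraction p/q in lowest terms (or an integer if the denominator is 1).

To return to 0 after 6 steps: need exactly 3 steps of +1 and 3 of -1.
Favorable paths: C(6,3) = 20
Total paths: 2^6 = 64
P = 20/64 = 5/16

Answer: 5/16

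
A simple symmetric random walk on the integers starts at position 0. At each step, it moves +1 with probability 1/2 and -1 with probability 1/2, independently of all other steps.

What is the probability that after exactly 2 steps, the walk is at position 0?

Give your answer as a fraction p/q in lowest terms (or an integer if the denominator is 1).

Answer: 1/2

Derivation:
To return to 0 after 2 steps: need exactly 1 step of +1 and 1 of -1.
Favorable paths: C(2,1) = 2
Total paths: 2^2 = 4
P = 2/4 = 1/2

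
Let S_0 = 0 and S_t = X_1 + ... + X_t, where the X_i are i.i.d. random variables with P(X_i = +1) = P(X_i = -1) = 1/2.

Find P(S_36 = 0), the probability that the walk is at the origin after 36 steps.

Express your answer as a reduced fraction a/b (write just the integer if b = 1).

To return to 0 after 36 steps: need exactly 18 steps of +1 and 18 of -1.
Favorable paths: C(36,18) = 9075135300
Total paths: 2^36 = 68719476736
P = 9075135300/68719476736 = 2268783825/17179869184

Answer: 2268783825/17179869184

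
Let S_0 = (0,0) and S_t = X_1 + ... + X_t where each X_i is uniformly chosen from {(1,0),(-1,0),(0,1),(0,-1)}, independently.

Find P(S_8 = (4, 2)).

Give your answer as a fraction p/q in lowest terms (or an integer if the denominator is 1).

Answer: 7/1024

Derivation:
Let h be the number of horizontal steps (so 8-h are vertical). To end at (4,2) need (h+4)/2 right-steps and ((8-h)+2)/2 up-steps.
Sum over h with 4 ≤ h ≤ 6, h ≡ 0 (mod 2), 8-h ≡ 0 (mod 2):
h=4: C(8,4)·C(4,4)·C(4,3) = 70·1·4 = 280
h=6: C(8,6)·C(6,5)·C(2,2) = 28·6·1 = 168
Total favorable: 448
Total paths: 4^8 = 65536
P = 448/65536 = 7/1024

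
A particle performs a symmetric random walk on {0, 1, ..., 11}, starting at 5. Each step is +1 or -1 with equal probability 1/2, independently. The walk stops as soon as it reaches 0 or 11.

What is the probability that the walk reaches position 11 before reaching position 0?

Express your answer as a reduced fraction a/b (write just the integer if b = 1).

Symmetric walk (p = 1/2): the harmonic-function argument gives P(hit 11 before 0 | start at 5) = a/N.
P = 5/11 = 5/11

Answer: 5/11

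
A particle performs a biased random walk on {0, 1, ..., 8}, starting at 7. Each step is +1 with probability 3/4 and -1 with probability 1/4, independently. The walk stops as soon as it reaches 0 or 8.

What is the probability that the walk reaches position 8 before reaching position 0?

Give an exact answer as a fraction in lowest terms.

Biased walk: p = 3/4, q = 1/4, r = q/p = 1/3
Gambler's ruin: P(hit 8 before 0 | start at 7) = (1 - r^a)/(1 - r^N)
r^7 = 1/2187; r^8 = 1/6561
P = (1 - 1/2187) / (1 - 1/6561) = 2186/2187 / 6560/6561 = 3279/3280

Answer: 3279/3280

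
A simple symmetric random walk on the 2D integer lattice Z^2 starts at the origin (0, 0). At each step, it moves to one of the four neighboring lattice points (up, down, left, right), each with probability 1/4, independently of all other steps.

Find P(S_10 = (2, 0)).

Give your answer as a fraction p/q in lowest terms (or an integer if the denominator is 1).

Let h be the number of horizontal steps (so 10-h are vertical). To end at (2,0) need (h+2)/2 right-steps and ((10-h)+0)/2 up-steps.
Sum over h with 2 ≤ h ≤ 10, h ≡ 0 (mod 2), 10-h ≡ 0 (mod 2):
h=2: C(10,2)·C(2,2)·C(8,4) = 45·1·70 = 3150
h=4: C(10,4)·C(4,3)·C(6,3) = 210·4·20 = 16800
h=6: C(10,6)·C(6,4)·C(4,2) = 210·15·6 = 18900
h=8: C(10,8)·C(8,5)·C(2,1) = 45·56·2 = 5040
h=10: C(10,10)·C(10,6)·C(0,0) = 1·210·1 = 210
Total favorable: 44100
Total paths: 4^10 = 1048576
P = 44100/1048576 = 11025/262144

Answer: 11025/262144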